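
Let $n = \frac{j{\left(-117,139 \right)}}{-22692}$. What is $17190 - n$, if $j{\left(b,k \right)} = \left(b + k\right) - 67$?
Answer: $\frac{130025145}{7564} \approx 17190.0$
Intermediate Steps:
$j{\left(b,k \right)} = -67 + b + k$ ($j{\left(b,k \right)} = \left(b + k\right) - 67 = -67 + b + k$)
$n = \frac{15}{7564}$ ($n = \frac{-67 - 117 + 139}{-22692} = \left(-45\right) \left(- \frac{1}{22692}\right) = \frac{15}{7564} \approx 0.0019831$)
$17190 - n = 17190 - \frac{15}{7564} = \frac{130025145}{7564}$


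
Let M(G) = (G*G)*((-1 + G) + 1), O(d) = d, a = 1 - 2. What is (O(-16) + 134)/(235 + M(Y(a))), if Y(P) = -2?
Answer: 118/227 ≈ 0.51982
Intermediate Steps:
a = -1
M(G) = G³ (M(G) = G²*G = G³)
(O(-16) + 134)/(235 + M(Y(a))) = (-16 + 134)/(235 + (-2)³) = 118/(235 - 8) = 118/227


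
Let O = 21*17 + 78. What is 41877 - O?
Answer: 41442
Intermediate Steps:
O = 435 (O = 357 + 78 = 435)
41877 - O = 41877 - 1*435 = 41877 - 435 = 41442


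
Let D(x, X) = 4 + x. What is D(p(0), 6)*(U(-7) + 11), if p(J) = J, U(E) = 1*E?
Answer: 16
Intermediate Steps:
U(E) = E
D(p(0), 6)*(U(-7) + 11) = (4 + 0)*(-7 + 11) = 4*4 = 16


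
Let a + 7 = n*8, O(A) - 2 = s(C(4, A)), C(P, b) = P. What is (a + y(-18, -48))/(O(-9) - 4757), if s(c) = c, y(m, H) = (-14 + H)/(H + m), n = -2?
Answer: 728/156783 ≈ 0.0046434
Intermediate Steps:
y(m, H) = (-14 + H)/(H + m)
O(A) = 6 (O(A) = 2 + 4 = 6)
a = -23 (a = -7 - 2*8 = -7 - 16 = -23)
(a + y(-18, -48))/(O(-9) - 4757) = (-23 + (-14 - 48)/(-48 - 18))/(6 - 4757) = (-23 - 62/(-66))/(-4751) = (-23 - 1/66*(-62))*(-1/4751) = (-23 + 31/33)*(-1/4751) = -728/33*(-1/4751) = 728/156783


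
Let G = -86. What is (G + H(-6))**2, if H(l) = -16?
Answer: 10404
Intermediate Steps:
(G + H(-6))**2 = (-86 - 16)**2 = (-102)**2 = 10404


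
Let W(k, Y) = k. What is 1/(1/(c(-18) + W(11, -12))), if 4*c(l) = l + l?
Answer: 2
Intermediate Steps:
c(l) = l/2 (c(l) = (l + l)/4 = (2*l)/4 = l/2)
1/(1/(c(-18) + W(11, -12))) = 1/(1/((½)*(-18) + 11)) = 1/(1/(-9 + 11)) = 1/(1/2) = 1/(½) = 2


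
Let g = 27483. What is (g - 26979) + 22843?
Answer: 23347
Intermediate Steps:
(g - 26979) + 22843 = (27483 - 26979) + 22843 = 504 + 22843 = 23347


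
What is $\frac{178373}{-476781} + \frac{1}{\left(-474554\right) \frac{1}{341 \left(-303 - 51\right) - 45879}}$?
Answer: $- \frac{5219243509}{226258330674} \approx -0.023068$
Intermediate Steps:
$\frac{178373}{-476781} + \frac{1}{\left(-474554\right) \frac{1}{341 \left(-303 - 51\right) - 45879}} = 178373 \left(- \frac{1}{476781}\right) - \frac{1}{474554 \frac{1}{341 \left(-354\right) - 45879}} = - \frac{178373}{476781} - \frac{1}{474554 \frac{1}{-120714 - 45879}} = - \frac{178373}{476781} - \frac{1}{474554 \frac{1}{-166593}} = - \frac{178373}{476781} - \frac{1}{474554 \left(- \frac{1}{166593}\right)} = - \frac{178373}{476781} - - \frac{166593}{474554} = - \frac{178373}{476781} + \frac{166593}{474554} = - \frac{5219243509}{226258330674}$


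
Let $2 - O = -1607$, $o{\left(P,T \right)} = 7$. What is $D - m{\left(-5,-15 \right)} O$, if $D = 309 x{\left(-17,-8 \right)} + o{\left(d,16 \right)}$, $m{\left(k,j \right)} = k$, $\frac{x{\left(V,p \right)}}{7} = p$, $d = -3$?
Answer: $-9252$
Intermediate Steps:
$x{\left(V,p \right)} = 7 p$
$O = 1609$ ($O = 2 - -1607 = 2 + 1607 = 1609$)
$D = -17297$ ($D = 309 \cdot 7 \left(-8\right) + 7 = 309 \left(-56\right) + 7 = -17304 + 7 = -17297$)
$D - m{\left(-5,-15 \right)} O = -17297 - \left(-5\right) 1609 = -17297 - -8045 = -17297 + 8045 = -9252$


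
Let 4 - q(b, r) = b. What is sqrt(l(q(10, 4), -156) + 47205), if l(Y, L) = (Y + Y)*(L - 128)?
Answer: sqrt(50613) ≈ 224.97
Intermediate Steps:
q(b, r) = 4 - b
l(Y, L) = 2*Y*(-128 + L) (l(Y, L) = (2*Y)*(-128 + L) = 2*Y*(-128 + L))
sqrt(l(q(10, 4), -156) + 47205) = sqrt(2*(4 - 1*10)*(-128 - 156) + 47205) = sqrt(2*(4 - 10)*(-284) + 47205) = sqrt(2*(-6)*(-284) + 47205) = sqrt(3408 + 47205) = sqrt(50613)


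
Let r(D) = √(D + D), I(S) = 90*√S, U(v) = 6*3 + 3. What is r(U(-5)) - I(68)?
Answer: √42 - 180*√17 ≈ -735.68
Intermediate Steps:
U(v) = 21 (U(v) = 18 + 3 = 21)
r(D) = √2*√D (r(D) = √(2*D) = √2*√D)
r(U(-5)) - I(68) = √2*√21 - 90*√68 = √42 - 90*2*√17 = √42 - 180*√17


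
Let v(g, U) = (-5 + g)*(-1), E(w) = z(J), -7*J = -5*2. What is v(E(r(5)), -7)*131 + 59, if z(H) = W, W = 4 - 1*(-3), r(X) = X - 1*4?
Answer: -203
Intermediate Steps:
r(X) = -4 + X (r(X) = X - 4 = -4 + X)
J = 10/7 (J = -(-5)*2/7 = -⅐*(-10) = 10/7 ≈ 1.4286)
W = 7 (W = 4 + 3 = 7)
z(H) = 7
E(w) = 7
v(g, U) = 5 - g
v(E(r(5)), -7)*131 + 59 = (5 - 1*7)*131 + 59 = (5 - 7)*131 + 59 = -2*131 + 59 = -262 + 59 = -203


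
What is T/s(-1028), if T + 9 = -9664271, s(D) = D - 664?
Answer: 2416070/423 ≈ 5711.8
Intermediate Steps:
s(D) = -664 + D
T = -9664280 (T = -9 - 9664271 = -9664280)
T/s(-1028) = -9664280/(-664 - 1028) = -9664280/(-1692) = -9664280*(-1/1692) = 2416070/423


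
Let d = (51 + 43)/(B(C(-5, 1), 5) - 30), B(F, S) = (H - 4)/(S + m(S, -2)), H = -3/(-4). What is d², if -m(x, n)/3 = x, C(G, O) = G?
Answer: 14137600/1408969 ≈ 10.034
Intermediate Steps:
m(x, n) = -3*x
H = ¾ (H = -3*(-¼) = ¾ ≈ 0.75000)
B(F, S) = 13/(8*S) (B(F, S) = (¾ - 4)/(S - 3*S) = -13*(-1/(2*S))/4 = -(-13)/(8*S) = 13/(8*S))
d = -3760/1187 (d = (51 + 43)/((13/8)/5 - 30) = 94/((13/8)*(⅕) - 30) = 94/(13/40 - 30) = 94/(-1187/40) = 94*(-40/1187) = -3760/1187 ≈ -3.1676)
d² = (-3760/1187)² = 14137600/1408969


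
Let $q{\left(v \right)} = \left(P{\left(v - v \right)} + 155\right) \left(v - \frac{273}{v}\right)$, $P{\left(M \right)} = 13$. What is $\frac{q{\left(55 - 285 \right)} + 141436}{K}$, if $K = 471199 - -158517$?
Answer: $\frac{2961118}{18104335} \approx 0.16356$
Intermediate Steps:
$q{\left(v \right)} = - \frac{45864}{v} + 168 v$ ($q{\left(v \right)} = \left(13 + 155\right) \left(v - \frac{273}{v}\right) = 168 \left(v - \frac{273}{v}\right) = - \frac{45864}{v} + 168 v$)
$K = 629716$ ($K = 471199 + 158517 = 629716$)
$\frac{q{\left(55 - 285 \right)} + 141436}{K} = \frac{\left(- \frac{45864}{55 - 285} + 168 \left(55 - 285\right)\right) + 141436}{629716} = \left(\left(- \frac{45864}{-230} + 168 \left(-230\right)\right) + 141436\right) \frac{1}{629716} = \left(\left(\left(-45864\right) \left(- \frac{1}{230}\right) - 38640\right) + 141436\right) \frac{1}{629716} = \left(\left(\frac{22932}{115} - 38640\right) + 141436\right) \frac{1}{629716} = \left(- \frac{4420668}{115} + 141436\right) \frac{1}{629716} = \frac{11844472}{115} \cdot \frac{1}{629716} = \frac{2961118}{18104335}$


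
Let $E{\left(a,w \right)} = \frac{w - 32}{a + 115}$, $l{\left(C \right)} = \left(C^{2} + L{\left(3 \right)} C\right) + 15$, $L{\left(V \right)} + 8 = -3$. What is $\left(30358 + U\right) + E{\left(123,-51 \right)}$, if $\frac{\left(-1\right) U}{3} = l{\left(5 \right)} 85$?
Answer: $\frac{8135471}{238} \approx 34183.0$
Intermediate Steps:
$L{\left(V \right)} = -11$ ($L{\left(V \right)} = -8 - 3 = -11$)
$l{\left(C \right)} = 15 + C^{2} - 11 C$ ($l{\left(C \right)} = \left(C^{2} - 11 C\right) + 15 = 15 + C^{2} - 11 C$)
$U = 3825$ ($U = - 3 \left(15 + 5^{2} - 55\right) 85 = - 3 \left(15 + 25 - 55\right) 85 = - 3 \left(\left(-15\right) 85\right) = \left(-3\right) \left(-1275\right) = 3825$)
$E{\left(a,w \right)} = \frac{-32 + w}{115 + a}$
$\left(30358 + U\right) + E{\left(123,-51 \right)} = \left(30358 + 3825\right) + \frac{-32 - 51}{115 + 123} = 34183 + \frac{1}{238} \left(-83\right) = 34183 - \frac{83}{238} = \frac{8135471}{238}$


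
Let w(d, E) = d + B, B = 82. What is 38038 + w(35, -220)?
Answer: 38155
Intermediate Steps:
w(d, E) = 82 + d (w(d, E) = d + 82 = 82 + d)
38038 + w(35, -220) = 38038 + (82 + 35) = 38038 + 117 = 38155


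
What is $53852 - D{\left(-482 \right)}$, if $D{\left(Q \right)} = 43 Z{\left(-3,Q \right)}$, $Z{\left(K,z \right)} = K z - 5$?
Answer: $-8111$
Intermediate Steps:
$Z{\left(K,z \right)} = -5 + K z$
$D{\left(Q \right)} = -215 - 129 Q$ ($D{\left(Q \right)} = 43 \left(-5 - 3 Q\right) = -215 - 129 Q$)
$53852 - D{\left(-482 \right)} = 53852 - \left(-215 - -62178\right) = 53852 - \left(-215 + 62178\right) = 53852 - 61963 = -8111$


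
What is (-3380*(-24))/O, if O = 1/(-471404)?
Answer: -38240292480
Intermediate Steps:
O = -1/471404 ≈ -2.1213e-6
(-3380*(-24))/O = (-3380*(-24))/(-1/471404) = 81120*(-471404) = -38240292480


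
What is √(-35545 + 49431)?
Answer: √13886 ≈ 117.84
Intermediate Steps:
√(-35545 + 49431) = √13886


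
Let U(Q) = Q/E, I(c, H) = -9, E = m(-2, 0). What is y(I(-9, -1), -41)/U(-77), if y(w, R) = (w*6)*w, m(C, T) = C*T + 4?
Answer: -1944/77 ≈ -25.247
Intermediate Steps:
m(C, T) = 4 + C*T
E = 4 (E = 4 - 2*0 = 4 + 0 = 4)
y(w, R) = 6*w² (y(w, R) = (6*w)*w = 6*w²)
U(Q) = Q/4
y(I(-9, -1), -41)/U(-77) = (6*(-9)²)/(((¼)*(-77))) = (6*81)/(-77/4) = 486*(-4/77) = -1944/77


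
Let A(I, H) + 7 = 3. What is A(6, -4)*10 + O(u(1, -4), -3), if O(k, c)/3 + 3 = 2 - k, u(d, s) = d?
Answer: -46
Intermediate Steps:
O(k, c) = -3 - 3*k (O(k, c) = -9 + 3*(2 - k) = -9 + (6 - 3*k) = -3 - 3*k)
A(I, H) = -4 (A(I, H) = -7 + 3 = -4)
A(6, -4)*10 + O(u(1, -4), -3) = -4*10 + (-3 - 3*1) = -40 + (-3 - 3) = -40 - 6 = -46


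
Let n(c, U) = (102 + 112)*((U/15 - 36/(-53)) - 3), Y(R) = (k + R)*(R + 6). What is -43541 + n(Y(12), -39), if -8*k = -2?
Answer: -11817421/265 ≈ -44594.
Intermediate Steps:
k = ¼ (k = -⅛*(-2) = ¼ ≈ 0.25000)
Y(R) = (6 + R)*(¼ + R) (Y(R) = (¼ + R)*(R + 6) = (¼ + R)*(6 + R) = (6 + R)*(¼ + R))
n(c, U) = -26322/53 + 214*U/15 (n(c, U) = 214*((U*(1/15) - 36*(-1/53)) - 3) = 214*((U/15 + 36/53) - 3) = 214*((36/53 + U/15) - 3) = 214*(-123/53 + U/15) = -26322/53 + 214*U/15)
-43541 + n(Y(12), -39) = -43541 + (-26322/53 + (214/15)*(-39)) = -43541 + (-26322/53 - 2782/5) = -43541 - 279056/265 = -11817421/265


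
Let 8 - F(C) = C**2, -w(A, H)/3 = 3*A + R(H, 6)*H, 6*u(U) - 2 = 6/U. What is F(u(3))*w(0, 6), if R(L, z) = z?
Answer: -816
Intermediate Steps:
u(U) = 1/3 + 1/U (u(U) = 1/3 + (6/U)/6 = 1/3 + 1/U)
w(A, H) = -18*H - 9*A (w(A, H) = -3*(3*A + 6*H) = -18*H - 9*A)
F(C) = 8 - C**2
F(u(3))*w(0, 6) = (8 - ((1/3)*(3 + 3)/3)**2)*(-18*6 - 9*0) = (8 - ((1/3)*(1/3)*6)**2)*(-108 + 0) = (8 - (2/3)**2)*(-108) = (8 - 1*4/9)*(-108) = (8 - 4/9)*(-108) = (68/9)*(-108) = -816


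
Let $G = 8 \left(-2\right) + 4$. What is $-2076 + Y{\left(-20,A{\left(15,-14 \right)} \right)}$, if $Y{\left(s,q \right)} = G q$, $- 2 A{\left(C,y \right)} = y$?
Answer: $-2160$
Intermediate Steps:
$A{\left(C,y \right)} = - \frac{y}{2}$
$G = -12$ ($G = -16 + 4 = -12$)
$Y{\left(s,q \right)} = - 12 q$
$-2076 + Y{\left(-20,A{\left(15,-14 \right)} \right)} = -2076 - 12 \left(\left(- \frac{1}{2}\right) \left(-14\right)\right) = -2076 - 84 = -2160$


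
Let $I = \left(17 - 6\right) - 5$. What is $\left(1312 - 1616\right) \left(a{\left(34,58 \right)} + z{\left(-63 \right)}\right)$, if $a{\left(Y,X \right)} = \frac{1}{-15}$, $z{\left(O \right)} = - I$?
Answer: $\frac{27664}{15} \approx 1844.3$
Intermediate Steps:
$I = 6$ ($I = 11 - 5 = 6$)
$z{\left(O \right)} = -6$ ($z{\left(O \right)} = \left(-1\right) 6 = -6$)
$a{\left(Y,X \right)} = - \frac{1}{15}$
$\left(1312 - 1616\right) \left(a{\left(34,58 \right)} + z{\left(-63 \right)}\right) = \left(1312 - 1616\right) \left(- \frac{1}{15} - 6\right) = \left(-304\right) \left(- \frac{91}{15}\right) = \frac{27664}{15}$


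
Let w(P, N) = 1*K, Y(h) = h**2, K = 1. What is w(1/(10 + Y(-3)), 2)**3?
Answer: 1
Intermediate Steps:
w(P, N) = 1 (w(P, N) = 1*1 = 1)
w(1/(10 + Y(-3)), 2)**3 = 1**3 = 1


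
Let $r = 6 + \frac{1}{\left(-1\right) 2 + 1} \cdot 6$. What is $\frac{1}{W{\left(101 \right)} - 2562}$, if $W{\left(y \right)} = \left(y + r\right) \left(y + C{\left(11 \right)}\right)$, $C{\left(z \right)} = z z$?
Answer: $\frac{1}{19860} \approx 5.0352 \cdot 10^{-5}$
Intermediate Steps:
$C{\left(z \right)} = z^{2}$
$r = 0$ ($r = 6 + \frac{1}{-2 + 1} \cdot 6 = 6 + \frac{1}{-1} \cdot 6 = 6 - 6 = 0$)
$W{\left(y \right)} = y \left(121 + y\right)$ ($W{\left(y \right)} = \left(y + 0\right) \left(y + 11^{2}\right) = y \left(y + 121\right) = y \left(121 + y\right)$)
$\frac{1}{W{\left(101 \right)} - 2562} = \frac{1}{101 \left(121 + 101\right) - 2562} = \frac{1}{101 \cdot 222 - 2562} = \frac{1}{22422 - 2562} = \frac{1}{19860}$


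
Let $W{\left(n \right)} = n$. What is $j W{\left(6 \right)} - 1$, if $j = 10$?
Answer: $59$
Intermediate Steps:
$j W{\left(6 \right)} - 1 = 10 \cdot 6 - 1 = 60 - 1 = 59$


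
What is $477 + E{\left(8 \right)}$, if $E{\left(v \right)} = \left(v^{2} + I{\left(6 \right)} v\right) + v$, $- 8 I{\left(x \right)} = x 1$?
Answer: $543$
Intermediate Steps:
$I{\left(x \right)} = - \frac{x}{8}$ ($I{\left(x \right)} = - \frac{x 1}{8} = - \frac{x}{8}$)
$E{\left(v \right)} = v^{2} + \frac{v}{4}$ ($E{\left(v \right)} = \left(v^{2} + \left(- \frac{1}{8}\right) 6 v\right) + v = \left(v^{2} - \frac{3 v}{4}\right) + v = v^{2} + \frac{v}{4}$)
$477 + E{\left(8 \right)} = 477 + 8 \left(\frac{1}{4} + 8\right) = 477 + 8 \cdot \frac{33}{4} = 477 + 66 = 543$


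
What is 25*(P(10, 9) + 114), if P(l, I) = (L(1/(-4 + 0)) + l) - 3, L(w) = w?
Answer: 12075/4 ≈ 3018.8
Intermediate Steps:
P(l, I) = -13/4 + l (P(l, I) = (1/(-4 + 0) + l) - 3 = (1/(-4) + l) - 3 = (-1/4 + l) - 3 = -13/4 + l)
25*(P(10, 9) + 114) = 25*((-13/4 + 10) + 114) = 25*(27/4 + 114) = 25*(483/4) = 12075/4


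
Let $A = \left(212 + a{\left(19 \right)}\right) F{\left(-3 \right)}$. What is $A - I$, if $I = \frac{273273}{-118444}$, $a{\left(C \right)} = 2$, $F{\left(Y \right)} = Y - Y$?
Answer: $\frac{273273}{118444} \approx 2.3072$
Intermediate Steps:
$F{\left(Y \right)} = 0$
$I = - \frac{273273}{118444}$ ($I = 273273 \left(- \frac{1}{118444}\right) = - \frac{273273}{118444} \approx -2.3072$)
$A = 0$ ($A = \left(212 + 2\right) 0 = 214 \cdot 0 = 0$)
$A - I = 0 - - \frac{273273}{118444} = 0 + \frac{273273}{118444} = \frac{273273}{118444}$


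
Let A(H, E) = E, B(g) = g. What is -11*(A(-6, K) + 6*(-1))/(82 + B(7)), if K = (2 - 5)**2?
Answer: -33/89 ≈ -0.37079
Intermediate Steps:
K = 9 (K = (-3)**2 = 9)
-11*(A(-6, K) + 6*(-1))/(82 + B(7)) = -11*(9 + 6*(-1))/(82 + 7) = -11*(9 - 6)/89 = -33/89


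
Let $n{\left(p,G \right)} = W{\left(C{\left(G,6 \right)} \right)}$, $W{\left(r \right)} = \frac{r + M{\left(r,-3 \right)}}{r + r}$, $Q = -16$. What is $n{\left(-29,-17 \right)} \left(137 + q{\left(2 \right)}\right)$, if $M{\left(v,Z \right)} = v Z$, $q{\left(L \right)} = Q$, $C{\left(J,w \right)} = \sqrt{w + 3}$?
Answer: $-121$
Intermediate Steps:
$C{\left(J,w \right)} = \sqrt{3 + w}$
$q{\left(L \right)} = -16$
$M{\left(v,Z \right)} = Z v$
$W{\left(r \right)} = -1$ ($W{\left(r \right)} = \frac{r - 3 r}{r + r} = \frac{\left(-2\right) r}{2 r} = - 2 r \frac{1}{2 r} = -1$)
$n{\left(p,G \right)} = -1$
$n{\left(-29,-17 \right)} \left(137 + q{\left(2 \right)}\right) = - (137 - 16) = \left(-1\right) 121 = -121$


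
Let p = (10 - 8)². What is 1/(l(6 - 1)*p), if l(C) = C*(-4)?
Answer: -1/80 ≈ -0.012500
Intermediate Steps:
p = 4 (p = 2² = 4)
l(C) = -4*C
1/(l(6 - 1)*p) = 1/(-4*(6 - 1)*4) = 1/(-4*5*4) = 1/(-20*4) = 1/(-80) = -1/80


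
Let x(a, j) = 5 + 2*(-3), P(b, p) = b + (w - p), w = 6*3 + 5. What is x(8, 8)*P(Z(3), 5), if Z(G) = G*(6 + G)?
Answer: -45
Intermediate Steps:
w = 23 (w = 18 + 5 = 23)
P(b, p) = 23 + b - p (P(b, p) = b + (23 - p) = 23 + b - p)
x(a, j) = -1 (x(a, j) = 5 - 6 = -1)
x(8, 8)*P(Z(3), 5) = -(23 + 3*(6 + 3) - 1*5) = -(23 + 3*9 - 5) = -(23 + 27 - 5) = -1*45 = -45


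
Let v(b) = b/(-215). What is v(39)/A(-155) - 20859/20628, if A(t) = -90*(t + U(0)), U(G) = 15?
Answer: -523220699/517419000 ≈ -1.0112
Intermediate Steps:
A(t) = -1350 - 90*t (A(t) = -90*(t + 15) = -90*(15 + t) = -1350 - 90*t)
v(b) = -b/215 (v(b) = b*(-1/215) = -b/215)
v(39)/A(-155) - 20859/20628 = (-1/215*39)/(-1350 - 90*(-155)) - 20859/20628 = -39/(215*(-1350 + 13950)) - 20859*1/20628 = -39/215/12600 - 6953/6876 = -39/215*1/12600 - 6953/6876 = -13/903000 - 6953/6876 = -523220699/517419000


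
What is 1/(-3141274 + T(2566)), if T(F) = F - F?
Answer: -1/3141274 ≈ -3.1834e-7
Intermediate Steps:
T(F) = 0
1/(-3141274 + T(2566)) = 1/(-3141274 + 0) = 1/(-3141274) = -1/3141274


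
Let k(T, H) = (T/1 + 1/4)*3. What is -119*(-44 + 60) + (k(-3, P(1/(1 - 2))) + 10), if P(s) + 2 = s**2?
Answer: -7609/4 ≈ -1902.3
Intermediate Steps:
P(s) = -2 + s**2
k(T, H) = 3/4 + 3*T (k(T, H) = (T*1 + 1*(1/4))*3 = (T + 1/4)*3 = (1/4 + T)*3 = 3/4 + 3*T)
-119*(-44 + 60) + (k(-3, P(1/(1 - 2))) + 10) = -119*(-44 + 60) + ((3/4 + 3*(-3)) + 10) = -119*16 + ((3/4 - 9) + 10) = -1904 + (-33/4 + 10) = -1904 + 7/4 = -7609/4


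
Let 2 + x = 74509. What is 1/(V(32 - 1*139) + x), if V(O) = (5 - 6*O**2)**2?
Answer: 1/4718253228 ≈ 2.1194e-10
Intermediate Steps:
x = 74507 (x = -2 + 74509 = 74507)
1/(V(32 - 1*139) + x) = 1/((-5 + 6*(32 - 1*139)**2)**2 + 74507) = 1/((-5 + 6*(32 - 139)**2)**2 + 74507) = 1/((-5 + 6*(-107)**2)**2 + 74507) = 1/((-5 + 6*11449)**2 + 74507) = 1/((-5 + 68694)**2 + 74507) = 1/(68689**2 + 74507) = 1/(4718178721 + 74507) = 1/4718253228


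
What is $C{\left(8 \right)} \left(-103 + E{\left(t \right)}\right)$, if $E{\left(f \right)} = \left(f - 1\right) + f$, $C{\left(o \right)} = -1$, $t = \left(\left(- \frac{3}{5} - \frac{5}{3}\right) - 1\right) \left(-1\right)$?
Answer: $\frac{1462}{15} \approx 97.467$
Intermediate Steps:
$t = \frac{49}{15}$ ($t = \left(\left(\left(-3\right) \frac{1}{5} - \frac{5}{3}\right) - 1\right) \left(-1\right) = \left(\left(- \frac{3}{5} - \frac{5}{3}\right) - 1\right) \left(-1\right) = \left(- \frac{34}{15} - 1\right) \left(-1\right) = \left(- \frac{49}{15}\right) \left(-1\right) = \frac{49}{15} \approx 3.2667$)
$E{\left(f \right)} = -1 + 2 f$ ($E{\left(f \right)} = \left(-1 + f\right) + f = -1 + 2 f$)
$C{\left(8 \right)} \left(-103 + E{\left(t \right)}\right) = - (-103 + \left(-1 + 2 \cdot \frac{49}{15}\right)) = - (-103 + \left(-1 + \frac{98}{15}\right)) = - (-103 + \frac{83}{15}) = \left(-1\right) \left(- \frac{1462}{15}\right) = \frac{1462}{15}$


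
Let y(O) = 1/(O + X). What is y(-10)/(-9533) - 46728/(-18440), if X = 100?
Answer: 1002280093/395524170 ≈ 2.5341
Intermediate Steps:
y(O) = 1/(100 + O) (y(O) = 1/(O + 100) = 1/(100 + O))
y(-10)/(-9533) - 46728/(-18440) = 1/((100 - 10)*(-9533)) - 46728/(-18440) = -1/9533/90 - 46728*(-1/18440) = (1/90)*(-1/9533) + 5841/2305 = -1/857970 + 5841/2305 = 1002280093/395524170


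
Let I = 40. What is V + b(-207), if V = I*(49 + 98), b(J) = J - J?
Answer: 5880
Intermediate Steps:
b(J) = 0
V = 5880 (V = 40*(49 + 98) = 40*147 = 5880)
V + b(-207) = 5880 + 0 = 5880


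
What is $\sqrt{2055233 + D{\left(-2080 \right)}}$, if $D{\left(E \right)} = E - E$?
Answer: $\sqrt{2055233} \approx 1433.6$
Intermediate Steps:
$D{\left(E \right)} = 0$
$\sqrt{2055233 + D{\left(-2080 \right)}} = \sqrt{2055233 + 0} = \sqrt{2055233}$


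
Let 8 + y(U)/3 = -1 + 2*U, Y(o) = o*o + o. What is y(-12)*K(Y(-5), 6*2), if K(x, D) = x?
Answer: -1980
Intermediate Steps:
Y(o) = o + o² (Y(o) = o² + o = o + o²)
y(U) = -27 + 6*U (y(U) = -24 + 3*(-1 + 2*U) = -24 + (-3 + 6*U) = -27 + 6*U)
y(-12)*K(Y(-5), 6*2) = (-27 + 6*(-12))*(-5*(1 - 5)) = (-27 - 72)*(-5*(-4)) = -99*20 = -1980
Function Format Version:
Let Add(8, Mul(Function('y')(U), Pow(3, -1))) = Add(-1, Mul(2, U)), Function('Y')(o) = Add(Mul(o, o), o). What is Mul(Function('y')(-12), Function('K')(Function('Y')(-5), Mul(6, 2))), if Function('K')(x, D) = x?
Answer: -1980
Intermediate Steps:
Function('Y')(o) = Add(o, Pow(o, 2)) (Function('Y')(o) = Add(Pow(o, 2), o) = Add(o, Pow(o, 2)))
Function('y')(U) = Add(-27, Mul(6, U)) (Function('y')(U) = Add(-24, Mul(3, Add(-1, Mul(2, U)))) = Add(-24, Add(-3, Mul(6, U))) = Add(-27, Mul(6, U)))
Mul(Function('y')(-12), Function('K')(Function('Y')(-5), Mul(6, 2))) = Mul(Add(-27, Mul(6, -12)), Mul(-5, Add(1, -5))) = Mul(Add(-27, -72), Mul(-5, -4)) = Mul(-99, 20) = -1980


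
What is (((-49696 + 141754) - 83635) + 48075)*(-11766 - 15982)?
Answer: -1567706504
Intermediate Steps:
(((-49696 + 141754) - 83635) + 48075)*(-11766 - 15982) = ((92058 - 83635) + 48075)*(-27748) = (8423 + 48075)*(-27748) = 56498*(-27748) = -1567706504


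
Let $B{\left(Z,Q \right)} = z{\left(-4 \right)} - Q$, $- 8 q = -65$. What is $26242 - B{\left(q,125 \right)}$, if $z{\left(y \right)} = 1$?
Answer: $26366$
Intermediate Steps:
$q = \frac{65}{8}$ ($q = \left(- \frac{1}{8}\right) \left(-65\right) = \frac{65}{8} \approx 8.125$)
$B{\left(Z,Q \right)} = 1 - Q$
$26242 - B{\left(q,125 \right)} = 26242 - \left(1 - 125\right) = 26242 - -124 = 26242 + 124 = 26366$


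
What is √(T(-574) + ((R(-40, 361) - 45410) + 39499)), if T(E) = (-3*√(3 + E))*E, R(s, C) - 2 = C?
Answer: √(-5548 + 1722*I*√571) ≈ 134.11 + 153.41*I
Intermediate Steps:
R(s, C) = 2 + C
T(E) = -3*E*√(3 + E)
√(T(-574) + ((R(-40, 361) - 45410) + 39499)) = √(-3*(-574)*√(3 - 574) + (((2 + 361) - 45410) + 39499)) = √(-3*(-574)*√(-571) + ((363 - 45410) + 39499)) = √(-3*(-574)*I*√571 + (-45047 + 39499)) = √(1722*I*√571 - 5548) = √(-5548 + 1722*I*√571)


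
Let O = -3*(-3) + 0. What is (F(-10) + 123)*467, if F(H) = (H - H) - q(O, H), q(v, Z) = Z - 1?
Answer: 62578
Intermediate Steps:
O = 9 (O = 9 + 0 = 9)
q(v, Z) = -1 + Z
F(H) = 1 - H (F(H) = (H - H) - (-1 + H) = 0 + (1 - H) = 1 - H)
(F(-10) + 123)*467 = ((1 - 1*(-10)) + 123)*467 = ((1 + 10) + 123)*467 = (11 + 123)*467 = 134*467 = 62578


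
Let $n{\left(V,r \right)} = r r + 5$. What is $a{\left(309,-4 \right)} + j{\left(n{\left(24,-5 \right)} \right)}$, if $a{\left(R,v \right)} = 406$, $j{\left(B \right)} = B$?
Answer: $436$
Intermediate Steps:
$n{\left(V,r \right)} = 5 + r^{2}$ ($n{\left(V,r \right)} = r^{2} + 5 = 5 + r^{2}$)
$a{\left(309,-4 \right)} + j{\left(n{\left(24,-5 \right)} \right)} = 406 + \left(5 + \left(-5\right)^{2}\right) = 406 + \left(5 + 25\right) = 406 + 30 = 436$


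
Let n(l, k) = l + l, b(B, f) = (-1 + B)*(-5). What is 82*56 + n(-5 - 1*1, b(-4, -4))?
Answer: 4580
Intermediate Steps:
b(B, f) = 5 - 5*B
n(l, k) = 2*l
82*56 + n(-5 - 1*1, b(-4, -4)) = 82*56 + 2*(-5 - 1*1) = 4592 + 2*(-5 - 1) = 4592 + 2*(-6) = 4592 - 12 = 4580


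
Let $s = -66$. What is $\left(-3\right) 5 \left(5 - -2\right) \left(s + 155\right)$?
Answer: $-9345$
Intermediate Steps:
$\left(-3\right) 5 \left(5 - -2\right) \left(s + 155\right) = \left(-3\right) 5 \left(5 - -2\right) \left(-66 + 155\right) = - 15 \left(5 + 2\right) 89 = \left(-15\right) 7 \cdot 89 = \left(-105\right) 89 = -9345$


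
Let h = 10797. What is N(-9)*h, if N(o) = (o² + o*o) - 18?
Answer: 1554768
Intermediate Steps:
N(o) = -18 + 2*o² (N(o) = (o² + o²) - 18 = 2*o² - 18 = -18 + 2*o²)
N(-9)*h = (-18 + 2*(-9)²)*10797 = (-18 + 2*81)*10797 = (-18 + 162)*10797 = 144*10797 = 1554768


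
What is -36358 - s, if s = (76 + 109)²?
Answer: -70583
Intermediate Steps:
s = 34225 (s = 185² = 34225)
-36358 - s = -36358 - 1*34225 = -36358 - 34225 = -70583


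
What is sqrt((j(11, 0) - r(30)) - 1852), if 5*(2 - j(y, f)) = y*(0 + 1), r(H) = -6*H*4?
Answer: 3*I*sqrt(3145)/5 ≈ 33.648*I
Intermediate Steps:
r(H) = -24*H
j(y, f) = 2 - y/5 (j(y, f) = 2 - y*(0 + 1)/5 = 2 - y/5)
sqrt((j(11, 0) - r(30)) - 1852) = sqrt(((2 - 1/5*11) - (-24)*30) - 1852) = sqrt(((2 - 11/5) - 1*(-720)) - 1852) = sqrt((-1/5 + 720) - 1852) = sqrt(3599/5 - 1852) = sqrt(-5661/5) = 3*I*sqrt(3145)/5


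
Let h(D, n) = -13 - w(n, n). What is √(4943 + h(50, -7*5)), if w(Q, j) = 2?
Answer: 8*√77 ≈ 70.200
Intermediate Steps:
h(D, n) = -15 (h(D, n) = -13 - 1*2 = -13 - 2 = -15)
√(4943 + h(50, -7*5)) = √(4943 - 15) = √4928 = 8*√77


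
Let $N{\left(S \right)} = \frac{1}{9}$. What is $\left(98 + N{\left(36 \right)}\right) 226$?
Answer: $\frac{199558}{9} \approx 22173.0$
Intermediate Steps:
$N{\left(S \right)} = \frac{1}{9}$
$\left(98 + N{\left(36 \right)}\right) 226 = \left(98 + \frac{1}{9}\right) 226 = \frac{883}{9} \cdot 226 = \frac{199558}{9}$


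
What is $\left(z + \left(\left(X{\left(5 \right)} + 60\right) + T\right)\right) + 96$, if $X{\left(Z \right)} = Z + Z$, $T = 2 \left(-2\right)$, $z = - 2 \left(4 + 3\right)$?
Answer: $148$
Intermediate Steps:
$z = -14$ ($z = \left(-2\right) 7 = -14$)
$T = -4$
$X{\left(Z \right)} = 2 Z$
$\left(z + \left(\left(X{\left(5 \right)} + 60\right) + T\right)\right) + 96 = \left(-14 + \left(\left(2 \cdot 5 + 60\right) - 4\right)\right) + 96 = \left(-14 + \left(\left(10 + 60\right) - 4\right)\right) + 96 = \left(-14 + \left(70 - 4\right)\right) + 96 = \left(-14 + 66\right) + 96 = 52 + 96 = 148$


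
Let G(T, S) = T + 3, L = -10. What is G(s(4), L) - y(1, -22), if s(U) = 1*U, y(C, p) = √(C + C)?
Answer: 7 - √2 ≈ 5.5858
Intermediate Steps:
y(C, p) = √2*√C (y(C, p) = √(2*C) = √2*√C)
s(U) = U
G(T, S) = 3 + T
G(s(4), L) - y(1, -22) = (3 + 4) - √2*√1 = 7 - √2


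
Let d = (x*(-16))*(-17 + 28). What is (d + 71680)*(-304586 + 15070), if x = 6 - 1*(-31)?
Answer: -18867178688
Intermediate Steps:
x = 37 (x = 6 + 31 = 37)
d = -6512 (d = (37*(-16))*(-17 + 28) = -592*11 = -6512)
(d + 71680)*(-304586 + 15070) = (-6512 + 71680)*(-304586 + 15070) = 65168*(-289516) = -18867178688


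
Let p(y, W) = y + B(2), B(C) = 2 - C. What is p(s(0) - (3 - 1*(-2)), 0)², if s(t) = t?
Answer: 25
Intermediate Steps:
p(y, W) = y (p(y, W) = y + (2 - 1*2) = y + (2 - 2) = y + 0 = y)
p(s(0) - (3 - 1*(-2)), 0)² = (0 - (3 - 1*(-2)))² = (0 - (3 + 2))² = (0 - 1*5)² = (0 - 5)² = (-5)² = 25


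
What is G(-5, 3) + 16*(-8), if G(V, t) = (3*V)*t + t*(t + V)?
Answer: -179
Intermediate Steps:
G(V, t) = t*(V + t) + 3*V*t (G(V, t) = 3*V*t + t*(V + t) = t*(V + t) + 3*V*t)
G(-5, 3) + 16*(-8) = 3*(3 + 4*(-5)) + 16*(-8) = 3*(3 - 20) - 128 = 3*(-17) - 128 = -51 - 128 = -179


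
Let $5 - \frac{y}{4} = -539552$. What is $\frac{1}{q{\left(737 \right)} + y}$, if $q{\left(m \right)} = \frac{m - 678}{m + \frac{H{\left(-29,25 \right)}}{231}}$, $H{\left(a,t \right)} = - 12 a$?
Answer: $\frac{56865}{122727639763} \approx 4.6334 \cdot 10^{-7}$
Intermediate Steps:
$y = 2158228$ ($y = 20 - -2158208 = 20 + 2158208 = 2158228$)
$q{\left(m \right)} = \frac{-678 + m}{\frac{116}{77} + m}$ ($q{\left(m \right)} = \frac{m - 678}{m + \frac{\left(-12\right) \left(-29\right)}{231}} = \frac{-678 + m}{m + 348 \cdot \frac{1}{231}} = \frac{-678 + m}{m + \frac{116}{77}} = \frac{-678 + m}{\frac{116}{77} + m}$)
$\frac{1}{q{\left(737 \right)} + y} = \frac{1}{\frac{77 \left(-678 + 737\right)}{116 + 77 \cdot 737} + 2158228} = \frac{1}{77 \frac{1}{116 + 56749} \cdot 59 + 2158228} = \frac{1}{77 \cdot \frac{1}{56865} \cdot 59 + 2158228} = \frac{1}{\frac{4543}{56865} + 2158228} = \frac{1}{\frac{122727639763}{56865}} = \frac{56865}{122727639763}$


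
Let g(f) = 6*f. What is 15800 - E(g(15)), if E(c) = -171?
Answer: 15971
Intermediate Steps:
15800 - E(g(15)) = 15800 - 1*(-171) = 15800 + 171 = 15971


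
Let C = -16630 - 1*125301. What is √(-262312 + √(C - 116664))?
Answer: √(-262312 + I*√258595) ≈ 0.496 + 512.16*I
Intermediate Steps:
C = -141931 (C = -16630 - 125301 = -141931)
√(-262312 + √(C - 116664)) = √(-262312 + √(-141931 - 116664)) = √(-262312 + √(-258595)) = √(-262312 + I*√258595)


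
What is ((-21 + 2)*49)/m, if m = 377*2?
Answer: -931/754 ≈ -1.2347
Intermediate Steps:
m = 754
((-21 + 2)*49)/m = ((-21 + 2)*49)/754 = -19*49*(1/754) = -931*1/754 = -931/754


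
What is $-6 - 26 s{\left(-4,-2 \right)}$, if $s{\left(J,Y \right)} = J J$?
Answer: $-422$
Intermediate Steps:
$s{\left(J,Y \right)} = J^{2}$
$-6 - 26 s{\left(-4,-2 \right)} = -6 - 26 \left(-4\right)^{2} = -6 - 416 = -422$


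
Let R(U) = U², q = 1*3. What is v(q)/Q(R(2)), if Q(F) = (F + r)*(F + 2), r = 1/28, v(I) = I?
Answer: 14/113 ≈ 0.12389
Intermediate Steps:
q = 3
r = 1/28 ≈ 0.035714
Q(F) = (2 + F)*(1/28 + F) (Q(F) = (F + 1/28)*(F + 2) = (1/28 + F)*(2 + F) = (2 + F)*(1/28 + F))
v(q)/Q(R(2)) = 3/(1/14 + (2²)² + (57/28)*2²) = 3/(1/14 + 4² + (57/28)*4) = 3/(1/14 + 16 + 57/7) = 3/(339/14) = 3*(14/339) = 14/113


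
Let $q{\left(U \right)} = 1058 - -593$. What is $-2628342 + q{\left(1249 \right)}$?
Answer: $-2626691$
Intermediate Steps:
$q{\left(U \right)} = 1651$ ($q{\left(U \right)} = 1058 + 593 = 1651$)
$-2628342 + q{\left(1249 \right)} = -2628342 + 1651 = -2626691$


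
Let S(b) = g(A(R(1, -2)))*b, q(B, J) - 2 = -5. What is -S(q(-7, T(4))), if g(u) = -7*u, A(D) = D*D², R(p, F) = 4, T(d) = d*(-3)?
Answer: -1344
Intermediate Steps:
T(d) = -3*d
q(B, J) = -3 (q(B, J) = 2 - 5 = -3)
A(D) = D³
S(b) = -448*b (S(b) = (-7*4³)*b = (-7*64)*b = -448*b)
-S(q(-7, T(4))) = -(-448)*(-3) = -1*1344 = -1344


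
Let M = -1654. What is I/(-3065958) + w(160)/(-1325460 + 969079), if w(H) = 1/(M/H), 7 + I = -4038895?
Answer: 85026719029651/64544347871739 ≈ 1.3173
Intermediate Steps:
I = -4038902 (I = -7 - 4038895 = -4038902)
w(H) = -H/1654 (w(H) = 1/(-1654/H) = -H/1654)
I/(-3065958) + w(160)/(-1325460 + 969079) = -4038902/(-3065958) + (-1/1654*160)/(-1325460 + 969079) = -4038902*(-1/3065958) - 80/827/(-356381) = 288493/218997 - 80/827*(-1/356381) = 288493/218997 + 80/294727087 = 85026719029651/64544347871739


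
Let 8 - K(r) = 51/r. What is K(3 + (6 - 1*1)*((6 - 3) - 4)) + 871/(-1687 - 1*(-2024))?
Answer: 24321/674 ≈ 36.085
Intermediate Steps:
K(r) = 8 - 51/r
K(3 + (6 - 1*1)*((6 - 3) - 4)) + 871/(-1687 - 1*(-2024)) = (8 - 51/(3 + (6 - 1*1)*((6 - 3) - 4))) + 871/(-1687 - 1*(-2024)) = (8 - 51/(3 + (6 - 1)*(3 - 4))) + 871/(-1687 + 2024) = (8 - 51/(3 + 5*(-1))) + 871/337 = (8 - 51/(3 - 5)) + 871*(1/337) = (8 - 51/(-2)) + 871/337 = (8 - 51*(-½)) + 871/337 = (8 + 51/2) + 871/337 = 67/2 + 871/337 = 24321/674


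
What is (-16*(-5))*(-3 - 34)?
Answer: -2960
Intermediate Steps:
(-16*(-5))*(-3 - 34) = 80*(-37) = -2960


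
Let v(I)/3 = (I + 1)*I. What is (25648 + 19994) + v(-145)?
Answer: 108282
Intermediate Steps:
v(I) = 3*I*(1 + I) (v(I) = 3*((I + 1)*I) = 3*((1 + I)*I) = 3*(I*(1 + I)) = 3*I*(1 + I))
(25648 + 19994) + v(-145) = (25648 + 19994) + 3*(-145)*(1 - 145) = 45642 + 3*(-145)*(-144) = 45642 + 62640 = 108282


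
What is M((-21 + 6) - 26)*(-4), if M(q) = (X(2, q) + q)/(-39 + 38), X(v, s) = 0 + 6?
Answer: -140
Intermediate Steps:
X(v, s) = 6
M(q) = -6 - q (M(q) = (6 + q)/(-39 + 38) = (6 + q)/(-1) = (6 + q)*(-1) = -6 - q)
M((-21 + 6) - 26)*(-4) = (-6 - ((-21 + 6) - 26))*(-4) = (-6 - (-15 - 26))*(-4) = (-6 - 1*(-41))*(-4) = (-6 + 41)*(-4) = 35*(-4) = -140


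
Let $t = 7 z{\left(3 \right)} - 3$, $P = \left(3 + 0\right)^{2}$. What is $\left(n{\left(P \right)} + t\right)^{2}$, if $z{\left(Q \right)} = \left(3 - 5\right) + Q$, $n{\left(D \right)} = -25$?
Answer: $441$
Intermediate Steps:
$P = 9$ ($P = 3^{2} = 9$)
$z{\left(Q \right)} = -2 + Q$
$t = 4$ ($t = 7 \left(-2 + 3\right) - 3 = 7 \cdot 1 - 3 = 7 - 3 = 4$)
$\left(n{\left(P \right)} + t\right)^{2} = \left(-25 + 4\right)^{2} = \left(-21\right)^{2} = 441$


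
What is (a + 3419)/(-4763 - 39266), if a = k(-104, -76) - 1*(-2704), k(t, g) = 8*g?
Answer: -5515/44029 ≈ -0.12526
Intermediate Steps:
a = 2096 (a = 8*(-76) - 1*(-2704) = -608 + 2704 = 2096)
(a + 3419)/(-4763 - 39266) = (2096 + 3419)/(-4763 - 39266) = 5515/(-44029) = 5515*(-1/44029) = -5515/44029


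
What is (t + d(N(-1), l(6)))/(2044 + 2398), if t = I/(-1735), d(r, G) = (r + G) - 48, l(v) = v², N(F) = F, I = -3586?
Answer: -18969/7706870 ≈ -0.0024613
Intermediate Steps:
d(r, G) = -48 + G + r (d(r, G) = (G + r) - 48 = -48 + G + r)
t = 3586/1735 (t = -3586/(-1735) = -3586*(-1/1735) = 3586/1735 ≈ 2.0669)
(t + d(N(-1), l(6)))/(2044 + 2398) = (3586/1735 + (-48 + 6² - 1))/(2044 + 2398) = (3586/1735 + (-48 + 36 - 1))/4442 = (3586/1735 - 13)*(1/4442) = -18969/1735*1/4442 = -18969/7706870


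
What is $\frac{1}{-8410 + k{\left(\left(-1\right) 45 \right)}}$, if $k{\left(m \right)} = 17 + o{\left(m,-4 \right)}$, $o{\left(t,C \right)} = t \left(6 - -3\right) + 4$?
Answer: $- \frac{1}{8794} \approx -0.00011371$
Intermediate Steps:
$o{\left(t,C \right)} = 4 + 9 t$ ($o{\left(t,C \right)} = t \left(6 + 3\right) + 4 = t 9 + 4 = 9 t + 4 = 4 + 9 t$)
$k{\left(m \right)} = 21 + 9 m$ ($k{\left(m \right)} = 17 + \left(4 + 9 m\right) = 21 + 9 m$)
$\frac{1}{-8410 + k{\left(\left(-1\right) 45 \right)}} = \frac{1}{-8410 + \left(21 + 9 \left(\left(-1\right) 45\right)\right)} = \frac{1}{-8410 + \left(21 + 9 \left(-45\right)\right)} = \frac{1}{-8410 + \left(21 - 405\right)} = \frac{1}{-8410 - 384} = \frac{1}{-8794} = - \frac{1}{8794}$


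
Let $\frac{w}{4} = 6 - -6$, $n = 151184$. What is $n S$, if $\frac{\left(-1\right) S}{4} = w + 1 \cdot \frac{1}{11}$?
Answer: $-29082304$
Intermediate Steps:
$w = 48$ ($w = 4 \left(6 - -6\right) = 4 \left(6 + 6\right) = 4 \cdot 12 = 48$)
$S = - \frac{2116}{11}$ ($S = - 4 \left(48 + 1 \cdot \frac{1}{11}\right) = - 4 \left(48 + \frac{1}{11}\right) = \left(-4\right) \frac{529}{11} = - \frac{2116}{11} \approx -192.36$)
$n S = 151184 \left(- \frac{2116}{11}\right) = -29082304$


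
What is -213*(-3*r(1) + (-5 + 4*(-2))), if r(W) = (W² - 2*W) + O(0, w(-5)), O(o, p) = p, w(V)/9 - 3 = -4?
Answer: -3621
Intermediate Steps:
w(V) = -9 (w(V) = 27 + 9*(-4) = 27 - 36 = -9)
r(W) = -9 + W² - 2*W (r(W) = (W² - 2*W) - 9 = -9 + W² - 2*W)
-213*(-3*r(1) + (-5 + 4*(-2))) = -213*(-3*(-9 + 1² - 2*1) + (-5 + 4*(-2))) = -213*(-3*(-9 + 1 - 2) + (-5 - 8)) = -213*(-3*(-10) - 13) = -213*(30 - 13) = -213*17 = -3621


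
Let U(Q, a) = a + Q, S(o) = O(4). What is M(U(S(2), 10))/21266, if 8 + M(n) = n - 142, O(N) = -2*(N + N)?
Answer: -78/10633 ≈ -0.0073357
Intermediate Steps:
O(N) = -4*N
S(o) = -16 (S(o) = -4*4 = -16)
U(Q, a) = Q + a
M(n) = -150 + n (M(n) = -8 + (n - 142) = -8 + (-142 + n) = -150 + n)
M(U(S(2), 10))/21266 = (-150 + (-16 + 10))/21266 = (-150 - 6)*(1/21266) = -156*1/21266 = -78/10633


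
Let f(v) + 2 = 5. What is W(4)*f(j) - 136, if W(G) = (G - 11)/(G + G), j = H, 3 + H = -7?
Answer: -1109/8 ≈ -138.63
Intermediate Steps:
H = -10 (H = -3 - 7 = -10)
j = -10
f(v) = 3 (f(v) = -2 + 5 = 3)
W(G) = (-11 + G)/(2*G) (W(G) = (-11 + G)/((2*G)) = (-11 + G)*(1/(2*G)) = (-11 + G)/(2*G))
W(4)*f(j) - 136 = ((½)*(-11 + 4)/4)*3 - 136 = ((½)*(¼)*(-7))*3 - 136 = -7/8*3 - 136 = -21/8 - 136 = -1109/8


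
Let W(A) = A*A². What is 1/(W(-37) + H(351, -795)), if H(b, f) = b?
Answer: -1/50302 ≈ -1.9880e-5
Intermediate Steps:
W(A) = A³
1/(W(-37) + H(351, -795)) = 1/((-37)³ + 351) = 1/(-50653 + 351) = 1/(-50302) = -1/50302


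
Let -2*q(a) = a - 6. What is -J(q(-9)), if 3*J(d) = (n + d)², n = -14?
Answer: -169/12 ≈ -14.083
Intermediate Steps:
q(a) = 3 - a/2 (q(a) = -(a - 6)/2 = -(-6 + a)/2 = 3 - a/2)
J(d) = (-14 + d)²/3
-J(q(-9)) = -(-14 + (3 - ½*(-9)))²/3 = -(-14 + (3 + 9/2))²/3 = -(-14 + 15/2)²/3 = -(-13/2)²/3 = -169/(3*4) = -1*169/12 = -169/12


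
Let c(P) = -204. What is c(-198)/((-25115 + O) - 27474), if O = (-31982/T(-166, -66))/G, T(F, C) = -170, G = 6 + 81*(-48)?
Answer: 67313880/17352808321 ≈ 0.0038791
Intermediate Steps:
G = -3882 (G = 6 - 3888 = -3882)
O = -15991/329970 (O = -31982/(-170)/(-3882) = -31982*(-1/170)*(-1/3882) = (15991/85)*(-1/3882) = -15991/329970 ≈ -0.048462)
c(-198)/((-25115 + O) - 27474) = -204/((-25115 - 15991/329970) - 27474) = -204/(-8287212541/329970 - 27474) = -204/(-17352808321/329970) = -204*(-329970/17352808321) = 67313880/17352808321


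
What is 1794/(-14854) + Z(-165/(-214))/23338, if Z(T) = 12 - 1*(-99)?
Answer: -2872827/24761618 ≈ -0.11602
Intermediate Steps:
Z(T) = 111 (Z(T) = 12 + 99 = 111)
1794/(-14854) + Z(-165/(-214))/23338 = 1794/(-14854) + 111/23338 = 1794*(-1/14854) + 111*(1/23338) = -897/7427 + 111/23338 = -2872827/24761618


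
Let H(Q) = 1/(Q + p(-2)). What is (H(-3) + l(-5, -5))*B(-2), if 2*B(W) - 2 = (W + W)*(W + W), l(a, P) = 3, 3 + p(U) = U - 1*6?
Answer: 369/14 ≈ 26.357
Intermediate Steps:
p(U) = -9 + U (p(U) = -3 + (U - 1*6) = -3 + (U - 6) = -3 + (-6 + U) = -9 + U)
B(W) = 1 + 2*W² (B(W) = 1 + ((W + W)*(W + W))/2 = 1 + ((2*W)*(2*W))/2 = 1 + (4*W²)/2 = 1 + 2*W²)
H(Q) = 1/(-11 + Q) (H(Q) = 1/(Q + (-9 - 2)) = 1/(Q - 11) = 1/(-11 + Q))
(H(-3) + l(-5, -5))*B(-2) = (1/(-11 - 3) + 3)*(1 + 2*(-2)²) = (1/(-14) + 3)*(1 + 2*4) = (-1/14 + 3)*(1 + 8) = (41/14)*9 = 369/14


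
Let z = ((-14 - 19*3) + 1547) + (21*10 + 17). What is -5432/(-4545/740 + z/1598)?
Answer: 642344864/600269 ≈ 1070.1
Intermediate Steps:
z = 1703 (z = ((-14 - 57) + 1547) + (210 + 17) = (-71 + 1547) + 227 = 1476 + 227 = 1703)
-5432/(-4545/740 + z/1598) = -5432/(-4545/740 + 1703/1598) = -5432/(-4545*1/740 + 1703*(1/1598)) = -5432/(-909/148 + 1703/1598) = -5432/(-600269/118252) = -5432*(-118252/600269) = 642344864/600269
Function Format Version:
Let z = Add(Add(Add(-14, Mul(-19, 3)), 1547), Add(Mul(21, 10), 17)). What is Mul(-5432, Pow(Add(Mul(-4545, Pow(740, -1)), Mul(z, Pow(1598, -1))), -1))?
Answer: Rational(642344864, 600269) ≈ 1070.1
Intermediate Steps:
z = 1703 (z = Add(Add(Add(-14, -57), 1547), Add(210, 17)) = Add(Add(-71, 1547), 227) = Add(1476, 227) = 1703)
Mul(-5432, Pow(Add(Mul(-4545, Pow(740, -1)), Mul(z, Pow(1598, -1))), -1)) = Mul(-5432, Pow(Add(Mul(-4545, Pow(740, -1)), Mul(1703, Pow(1598, -1))), -1)) = Mul(-5432, Pow(Add(Mul(-4545, Rational(1, 740)), Mul(1703, Rational(1, 1598))), -1)) = Mul(-5432, Pow(Add(Rational(-909, 148), Rational(1703, 1598)), -1)) = Mul(-5432, Pow(Rational(-600269, 118252), -1)) = Mul(-5432, Rational(-118252, 600269)) = Rational(642344864, 600269)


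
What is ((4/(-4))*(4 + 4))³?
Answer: -512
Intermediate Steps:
((4/(-4))*(4 + 4))³ = ((4*(-¼))*8)³ = (-1*8)³ = (-8)³ = -512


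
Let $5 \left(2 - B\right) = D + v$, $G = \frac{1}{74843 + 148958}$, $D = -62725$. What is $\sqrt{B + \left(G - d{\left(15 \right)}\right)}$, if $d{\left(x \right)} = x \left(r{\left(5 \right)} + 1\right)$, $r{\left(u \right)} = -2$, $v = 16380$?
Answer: $\frac{\sqrt{465106838486687}}{223801} \approx 96.364$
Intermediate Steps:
$d{\left(x \right)} = - x$ ($d{\left(x \right)} = x \left(-2 + 1\right) = x \left(-1\right) = - x$)
$G = \frac{1}{223801} \approx 4.4683 \cdot 10^{-6}$
$B = 9271$ ($B = 2 - \frac{-62725 + 16380}{5} = 2 - -9269 = 2 + 9269 = 9271$)
$\sqrt{B + \left(G - d{\left(15 \right)}\right)} = \sqrt{9271 - \left(- \frac{1}{223801} - 15\right)} = \sqrt{9271 + \left(\frac{1}{223801} - -15\right)} = \sqrt{9271 + \left(\frac{1}{223801} + 15\right)} = \sqrt{9271 + \frac{3357016}{223801}} = \sqrt{\frac{2078216087}{223801}} = \frac{\sqrt{465106838486687}}{223801}$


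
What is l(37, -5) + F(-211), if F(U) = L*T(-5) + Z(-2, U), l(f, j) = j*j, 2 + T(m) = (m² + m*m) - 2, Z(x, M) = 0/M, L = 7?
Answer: 347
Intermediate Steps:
Z(x, M) = 0
T(m) = -4 + 2*m² (T(m) = -2 + ((m² + m*m) - 2) = -2 + ((m² + m²) - 2) = -2 + (2*m² - 2) = -2 + (-2 + 2*m²) = -4 + 2*m²)
l(f, j) = j²
F(U) = 322 (F(U) = 7*(-4 + 2*(-5)²) + 0 = 7*(-4 + 2*25) + 0 = 7*(-4 + 50) + 0 = 7*46 + 0 = 322 + 0 = 322)
l(37, -5) + F(-211) = (-5)² + 322 = 25 + 322 = 347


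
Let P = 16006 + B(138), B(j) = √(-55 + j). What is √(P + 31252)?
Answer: √(47258 + √83) ≈ 217.41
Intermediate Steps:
P = 16006 + √83 (P = 16006 + √(-55 + 138) = 16006 + √83 ≈ 16015.)
√(P + 31252) = √((16006 + √83) + 31252) = √(47258 + √83)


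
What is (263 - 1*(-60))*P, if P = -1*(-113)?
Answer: 36499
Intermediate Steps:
P = 113
(263 - 1*(-60))*P = (263 - 1*(-60))*113 = (263 + 60)*113 = 323*113 = 36499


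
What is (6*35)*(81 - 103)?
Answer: -4620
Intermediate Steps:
(6*35)*(81 - 103) = 210*(-22) = -4620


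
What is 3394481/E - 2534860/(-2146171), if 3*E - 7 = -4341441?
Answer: -10850482657513/9317459749214 ≈ -1.1645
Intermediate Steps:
E = -4341434/3 (E = 7/3 + (1/3)*(-4341441) = 7/3 - 1447147 = -4341434/3 ≈ -1.4471e+6)
3394481/E - 2534860/(-2146171) = 3394481/(-4341434/3) - 2534860/(-2146171) = 3394481*(-3/4341434) - 2534860*(-1/2146171) = -10183443/4341434 + 2534860/2146171 = -10850482657513/9317459749214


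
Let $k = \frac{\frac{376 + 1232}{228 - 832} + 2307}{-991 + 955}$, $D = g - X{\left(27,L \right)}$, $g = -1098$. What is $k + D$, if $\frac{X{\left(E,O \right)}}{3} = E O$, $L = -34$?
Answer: $\frac{2884687}{1812} \approx 1592.0$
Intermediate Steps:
$X{\left(E,O \right)} = 3 E O$
$D = 1656$ ($D = -1098 - 3 \cdot 27 \left(-34\right) = -1098 - -2754 = -1098 + 2754 = 1656$)
$k = - \frac{115985}{1812}$ ($k = \frac{\frac{1608}{-604} + 2307}{-36} = \left(1608 \left(- \frac{1}{604}\right) + 2307\right) \left(- \frac{1}{36}\right) = \left(- \frac{402}{151} + 2307\right) \left(- \frac{1}{36}\right) = \frac{347955}{151} \left(- \frac{1}{36}\right) = - \frac{115985}{1812} \approx -64.009$)
$k + D = - \frac{115985}{1812} + 1656 = \frac{2884687}{1812}$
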